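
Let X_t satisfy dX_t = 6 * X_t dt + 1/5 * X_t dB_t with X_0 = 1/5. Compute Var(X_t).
Var(X_t) = (exp(t/25) - 1)*exp(12*t)/25

For GBM dX = mu X dt + sigma X dB with X_0 = x_0, apply Itô to Y = log X: dY = (mu - sigma^2/2) dt + sigma dB, so Y_t = log(x_0) + (mu - sigma^2/2) t + sigma B_t and hence X_t = x_0 * exp((mu - sigma^2/2) t + sigma B_t).
With mu = 6, sigma = 1/5, x_0 = 1/5, this gives:
  X_t = 1/5 * exp((299/50) * t + (1/5) * B_t).
Since sigma*B_t ~ Normal(0, sigma^2 t), E[exp(sigma*B_t)] = exp(sigma^2 t / 2); so E[X_t] = x_0 * exp((mu - sigma^2/2) t) * exp(sigma^2 t / 2) = x_0 * exp(mu t) = exp(6*t)/5.
Var(X_t) = E[X_t^2] - (E[X_t])^2 = x_0^2 * exp(2 mu t) * (exp(sigma^2 t) - 1) = (exp(t/25) - 1)*exp(12*t)/25.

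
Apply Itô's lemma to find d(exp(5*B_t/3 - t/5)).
d(exp(5*B_t/3 - t/5)) = (107*exp(5*B_t/3 - t/5)/90) dt + (5*exp(5*B_t/3 - t/5)/3) dB_t

Itô's formula for f(t, x): d f(t, B_t) = (f_t + (1/2) f_xx) dt + f_x dB_t. Compute partials of f(t, x) = exp(-t/5 + 5*x/3):
  f_t(t,x)  = -exp(-t/5 + 5*x/3)/5
  f_x(t,x)  = 5*exp(-t/5 + 5*x/3)/3
  f_xx(t,x) = 25*exp(-t/5 + 5*x/3)/9
Assemble drift = f_t + (1/2) f_xx = 107*exp(-t/5 + 5*x/3)/90 and diffusion = f_x = 5*exp(-t/5 + 5*x/3)/3. Substituting x = B_t:
  d(exp(5*B_t/3 - t/5)) = (107*exp(5*B_t/3 - t/5)/90) dt + (5*exp(5*B_t/3 - t/5)/3) dB_t.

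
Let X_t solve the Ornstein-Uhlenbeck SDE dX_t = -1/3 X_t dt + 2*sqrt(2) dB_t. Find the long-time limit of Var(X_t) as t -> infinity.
lim Var(X_t) = 12

The OU SDE dX = -theta X dt + sigma dB admits the integrating factor exp(theta t): d(exp(theta t) X_t) = sigma exp(theta t) dB_t. Integrating from 0 to t gives X_t = x_0 * exp(-theta t) + sigma * int_0^t exp(-theta (t-s)) dB_s for any initial x_0. The Itô integral has variance (by the Itô isometry) sigma^2 * int_0^t exp(-2 theta (t - s)) ds = sigma^2 * (1 - exp(-2 theta t)) / (2 theta), independent of x_0.
With theta = 1/3, sigma = 2*sqrt(2):
  Var(X_t) = (2*sqrt(2))^2 * (1 - exp(-2*1/3 t)) / (2 * 1/3) = 12 - 12*exp(-2*t/3).
As t -> infinity, exp(-2*1/3 t) -> 0, so the stationary variance is sigma^2 / (2 theta) = 12.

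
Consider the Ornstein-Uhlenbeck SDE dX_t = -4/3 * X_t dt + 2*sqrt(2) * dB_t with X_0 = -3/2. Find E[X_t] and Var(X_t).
E[X_t] = -3*exp(-4*t/3)/2; Var(X_t) = 3 - 3*exp(-8*t/3)

The OU SDE dX = -theta X dt + sigma dB admits the integrating factor exp(theta t): d(exp(theta t) X_t) = sigma exp(theta t) dB_t. Integrating from 0 to t:
  X_t = x_0 * exp(-theta t) + sigma * int_0^t exp(-theta (t-s)) dB_s.
The Itô integral has mean 0 and (by the Itô isometry) variance sigma^2 * int_0^t exp(-2 theta (t - s)) ds = sigma^2 * (1 - exp(-2 theta t)) / (2 theta).
With theta = 4/3, sigma = 2*sqrt(2), x_0 = -3/2:
  E[X_t] = -3/2 * exp(-4/3 t) = -3*exp(-4*t/3)/2
  Var(X_t) = (2*sqrt(2))^2 * (1 - exp(-2*4/3 t)) / (2 * 4/3) = 3 - 3*exp(-8*t/3).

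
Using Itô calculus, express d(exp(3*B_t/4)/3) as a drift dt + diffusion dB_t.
d(exp(3*B_t/4)/3) = (3*exp(3*B_t/4)/32) dt + (exp(3*B_t/4)/4) dB_t

Itô's formula for f(B_t) gives d f(B_t) = f'(B_t) dB_t + (1/2) f''(B_t) dt. Compute derivatives of f(x) = exp(3*x/4)/3:
  f'(x)  = exp(3*x/4)/4
  f''(x) = 3*exp(3*x/4)/16
Substitute x = B_t and multiply the f'' term by 1/2:
  drift     = (1/2) * (3*exp(3*x/4)/16) evaluated at B_t = 3*exp(3*B_t/4)/32
  diffusion = (exp(3*x/4)/4) evaluated at B_t = exp(3*B_t/4)/4
Therefore d(exp(3*B_t/4)/3) = (3*exp(3*B_t/4)/32) dt + (exp(3*B_t/4)/4) dB_t.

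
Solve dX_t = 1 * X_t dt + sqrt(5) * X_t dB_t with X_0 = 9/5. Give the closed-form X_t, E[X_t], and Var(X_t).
X_t = 9/5 * exp((-3/2) t + (sqrt(5)) B_t); E[X_t] = 9*exp(t)/5; Var(X_t) = 81*(exp(5*t) - 1)*exp(2*t)/25

For GBM dX = mu X dt + sigma X dB with X_0 = x_0, apply Itô to Y = log X: dY = (mu - sigma^2/2) dt + sigma dB, so Y_t = log(x_0) + (mu - sigma^2/2) t + sigma B_t and hence X_t = x_0 * exp((mu - sigma^2/2) t + sigma B_t).
With mu = 1, sigma = sqrt(5), x_0 = 9/5, this gives:
  X_t = 9/5 * exp((-3/2) * t + (sqrt(5)) * B_t).
Since sigma*B_t ~ Normal(0, sigma^2 t), E[exp(sigma*B_t)] = exp(sigma^2 t / 2); so E[X_t] = x_0 * exp((mu - sigma^2/2) t) * exp(sigma^2 t / 2) = x_0 * exp(mu t) = 9*exp(t)/5.
Var(X_t) = E[X_t^2] - (E[X_t])^2 = x_0^2 * exp(2 mu t) * (exp(sigma^2 t) - 1) = 81*(exp(5*t) - 1)*exp(2*t)/25.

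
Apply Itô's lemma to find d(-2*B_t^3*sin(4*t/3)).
d(-2*B_t^3*sin(4*t/3)) = (-8*B_t^3*cos(4*t/3)/3 - 6*B_t*sin(4*t/3)) dt + (-6*B_t^2*sin(4*t/3)) dB_t

Itô's formula for f(t, x): d f(t, B_t) = (f_t + (1/2) f_xx) dt + f_x dB_t. Compute partials of f(t, x) = -2*x^3*sin(4*t/3):
  f_t(t,x)  = -8*x^3*cos(4*t/3)/3
  f_x(t,x)  = -6*x^2*sin(4*t/3)
  f_xx(t,x) = -12*x*sin(4*t/3)
Assemble drift = f_t + (1/2) f_xx = -8*x^3*cos(4*t/3)/3 - 6*x*sin(4*t/3) and diffusion = f_x = -6*x^2*sin(4*t/3). Substituting x = B_t:
  d(-2*B_t^3*sin(4*t/3)) = (-8*B_t^3*cos(4*t/3)/3 - 6*B_t*sin(4*t/3)) dt + (-6*B_t^2*sin(4*t/3)) dB_t.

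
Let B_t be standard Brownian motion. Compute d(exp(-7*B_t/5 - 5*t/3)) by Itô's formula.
d(exp(-7*B_t/5 - 5*t/3)) = (-103*exp(-7*B_t/5 - 5*t/3)/150) dt + (-7*exp(-7*B_t/5 - 5*t/3)/5) dB_t

Itô's formula for f(t, x): d f(t, B_t) = (f_t + (1/2) f_xx) dt + f_x dB_t. Compute partials of f(t, x) = exp(-5*t/3 - 7*x/5):
  f_t(t,x)  = -5*exp(-5*t/3 - 7*x/5)/3
  f_x(t,x)  = -7*exp(-5*t/3 - 7*x/5)/5
  f_xx(t,x) = 49*exp(-5*t/3 - 7*x/5)/25
Assemble drift = f_t + (1/2) f_xx = -103*exp(-5*t/3 - 7*x/5)/150 and diffusion = f_x = -7*exp(-5*t/3 - 7*x/5)/5. Substituting x = B_t:
  d(exp(-7*B_t/5 - 5*t/3)) = (-103*exp(-7*B_t/5 - 5*t/3)/150) dt + (-7*exp(-7*B_t/5 - 5*t/3)/5) dB_t.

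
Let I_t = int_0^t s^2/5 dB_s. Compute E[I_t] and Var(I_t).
E[I_t] = 0; Var(I_t) = t^5/125

The Itô integral of a deterministic integrand f(s) has mean 0 because each increment f(s) * (B_{s+ds} - B_s) has mean 0. By the Itô isometry:
  Var( int_0^t f(s) dB_s ) = E[ (int_0^t f(s) dB_s)^2 ] = int_0^t f(s)^2 ds.
Here f(s) = s^2/5, so f(s)^2 = s^4/25. Integrate:
  int_0^t (s^4/25) ds = t^5/125.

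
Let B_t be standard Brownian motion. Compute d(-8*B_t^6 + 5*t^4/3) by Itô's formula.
d(-8*B_t^6 + 5*t^4/3) = (-120*B_t^4 + 20*t^3/3) dt + (-48*B_t^5) dB_t

Itô's formula for f(t, x): d f(t, B_t) = (f_t + (1/2) f_xx) dt + f_x dB_t. Compute partials of f(t, x) = 5*t^4/3 - 8*x^6:
  f_t(t,x)  = 20*t^3/3
  f_x(t,x)  = -48*x^5
  f_xx(t,x) = -240*x^4
Assemble drift = f_t + (1/2) f_xx = 20*t^3/3 - 120*x^4 and diffusion = f_x = -48*x^5. Substituting x = B_t:
  d(-8*B_t^6 + 5*t^4/3) = (-120*B_t^4 + 20*t^3/3) dt + (-48*B_t^5) dB_t.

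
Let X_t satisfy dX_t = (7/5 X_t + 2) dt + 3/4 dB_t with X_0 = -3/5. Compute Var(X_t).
Var(X_t) = 45*exp(14*t/5)/224 - 45/224

The variance V(t) = Var(X_t) satisfies V'(t) = 2 a V(t) + c^2 with V(0) = 0 (drift coefficient is linear in X, diffusion is constant). With a = 7/5, c = 3/4, the solution is
  V(t) = (c^2 / (2 a)) * (exp(2 a t) - 1)
       = ((3/4)^2 / (2*(7/5))) * (exp((14/5) t) - 1)
       = 45*exp(14*t/5)/224 - 45/224.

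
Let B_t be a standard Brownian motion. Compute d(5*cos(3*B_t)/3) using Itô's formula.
d(5*cos(3*B_t)/3) = (-15*cos(3*B_t)/2) dt + (-5*sin(3*B_t)) dB_t

Itô's formula for f(B_t) gives d f(B_t) = f'(B_t) dB_t + (1/2) f''(B_t) dt. Compute derivatives of f(x) = 5*cos(3*x)/3:
  f'(x)  = -5*sin(3*x)
  f''(x) = -15*cos(3*x)
Substitute x = B_t and multiply the f'' term by 1/2:
  drift     = (1/2) * (-15*cos(3*x)) evaluated at B_t = -15*cos(3*B_t)/2
  diffusion = (-5*sin(3*x)) evaluated at B_t = -5*sin(3*B_t)
Therefore d(5*cos(3*B_t)/3) = (-15*cos(3*B_t)/2) dt + (-5*sin(3*B_t)) dB_t.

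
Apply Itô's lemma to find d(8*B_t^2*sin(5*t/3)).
d(8*B_t^2*sin(5*t/3)) = (40*B_t^2*cos(5*t/3)/3 + 8*sin(5*t/3)) dt + (16*B_t*sin(5*t/3)) dB_t

Itô's formula for f(t, x): d f(t, B_t) = (f_t + (1/2) f_xx) dt + f_x dB_t. Compute partials of f(t, x) = 8*x^2*sin(5*t/3):
  f_t(t,x)  = 40*x^2*cos(5*t/3)/3
  f_x(t,x)  = 16*x*sin(5*t/3)
  f_xx(t,x) = 16*sin(5*t/3)
Assemble drift = f_t + (1/2) f_xx = 40*x^2*cos(5*t/3)/3 + 8*sin(5*t/3) and diffusion = f_x = 16*x*sin(5*t/3). Substituting x = B_t:
  d(8*B_t^2*sin(5*t/3)) = (40*B_t^2*cos(5*t/3)/3 + 8*sin(5*t/3)) dt + (16*B_t*sin(5*t/3)) dB_t.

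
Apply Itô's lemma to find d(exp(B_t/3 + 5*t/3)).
d(exp(B_t/3 + 5*t/3)) = (31*exp(B_t/3 + 5*t/3)/18) dt + (exp(B_t/3 + 5*t/3)/3) dB_t

Itô's formula for f(t, x): d f(t, B_t) = (f_t + (1/2) f_xx) dt + f_x dB_t. Compute partials of f(t, x) = exp(5*t/3 + x/3):
  f_t(t,x)  = 5*exp(5*t/3 + x/3)/3
  f_x(t,x)  = exp(5*t/3 + x/3)/3
  f_xx(t,x) = exp(5*t/3 + x/3)/9
Assemble drift = f_t + (1/2) f_xx = 31*exp(5*t/3 + x/3)/18 and diffusion = f_x = exp(5*t/3 + x/3)/3. Substituting x = B_t:
  d(exp(B_t/3 + 5*t/3)) = (31*exp(B_t/3 + 5*t/3)/18) dt + (exp(B_t/3 + 5*t/3)/3) dB_t.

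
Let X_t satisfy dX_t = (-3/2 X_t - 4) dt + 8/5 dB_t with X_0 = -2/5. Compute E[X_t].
E[X_t] = -8/3 + 34*exp(-3*t/2)/15

Taking expectations and using E[dB_t] = 0, the mean m(t) = E[X_t] satisfies the ODE m'(t) = a m(t) + b with m(0) = x_0. With a = -3/2, b = -4, x_0 = -2/5, the solution is
  m(t) = x_0 * exp(a t) + (b/a) * (exp(a t) - 1)
       = (-2/5) * exp((-3/2) t) + ((-4)/(-3/2)) * (exp((-3/2) t) - 1)
       = -8/3 + 34*exp(-3*t/2)/15.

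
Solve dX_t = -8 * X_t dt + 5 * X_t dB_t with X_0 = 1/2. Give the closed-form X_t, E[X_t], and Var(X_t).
X_t = 1/2 * exp((-41/2) t + (5) B_t); E[X_t] = exp(-8*t)/2; Var(X_t) = (exp(25*t) - 1)*exp(-16*t)/4

For GBM dX = mu X dt + sigma X dB with X_0 = x_0, apply Itô to Y = log X: dY = (mu - sigma^2/2) dt + sigma dB, so Y_t = log(x_0) + (mu - sigma^2/2) t + sigma B_t and hence X_t = x_0 * exp((mu - sigma^2/2) t + sigma B_t).
With mu = -8, sigma = 5, x_0 = 1/2, this gives:
  X_t = 1/2 * exp((-41/2) * t + (5) * B_t).
Since sigma*B_t ~ Normal(0, sigma^2 t), E[exp(sigma*B_t)] = exp(sigma^2 t / 2); so E[X_t] = x_0 * exp((mu - sigma^2/2) t) * exp(sigma^2 t / 2) = x_0 * exp(mu t) = exp(-8*t)/2.
Var(X_t) = E[X_t^2] - (E[X_t])^2 = x_0^2 * exp(2 mu t) * (exp(sigma^2 t) - 1) = (exp(25*t) - 1)*exp(-16*t)/4.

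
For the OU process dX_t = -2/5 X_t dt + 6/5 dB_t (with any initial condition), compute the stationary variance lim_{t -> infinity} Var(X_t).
lim Var(X_t) = 9/5

The OU SDE dX = -theta X dt + sigma dB admits the integrating factor exp(theta t): d(exp(theta t) X_t) = sigma exp(theta t) dB_t. Integrating from 0 to t gives X_t = x_0 * exp(-theta t) + sigma * int_0^t exp(-theta (t-s)) dB_s for any initial x_0. The Itô integral has variance (by the Itô isometry) sigma^2 * int_0^t exp(-2 theta (t - s)) ds = sigma^2 * (1 - exp(-2 theta t)) / (2 theta), independent of x_0.
With theta = 2/5, sigma = 6/5:
  Var(X_t) = (6/5)^2 * (1 - exp(-2*2/5 t)) / (2 * 2/5) = 9/5 - 9*exp(-4*t/5)/5.
As t -> infinity, exp(-2*2/5 t) -> 0, so the stationary variance is sigma^2 / (2 theta) = 9/5.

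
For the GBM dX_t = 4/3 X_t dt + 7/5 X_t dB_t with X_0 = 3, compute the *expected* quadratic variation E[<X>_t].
E[<X>_t] = 1323*exp(347*t/75)/347 - 1323/347

<X>_t = int_0^t ((7/5) * X_s)^2 ds. Taking expectation inside the integral: E[<X>_t] = (7/5)^2 * int_0^t E[X_s^2] ds. For GBM, E[X_s^2] = x_0^2 * exp((2 mu + sigma^2) s). Integrating:
  E[<X>_t] = (7/5)^2 * 3^2 * (exp((2*(4/3) + (7/5)^2) t) - 1) / (2*(4/3) + (7/5)^2)
           = (7/5)^2 * 3^2 * (exp((347/75) t) - 1) / (347/75) = 1323*exp(347*t/75)/347 - 1323/347.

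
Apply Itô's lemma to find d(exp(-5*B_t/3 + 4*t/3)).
d(exp(-5*B_t/3 + 4*t/3)) = (49*exp(-5*B_t/3 + 4*t/3)/18) dt + (-5*exp(-5*B_t/3 + 4*t/3)/3) dB_t

Itô's formula for f(t, x): d f(t, B_t) = (f_t + (1/2) f_xx) dt + f_x dB_t. Compute partials of f(t, x) = exp(4*t/3 - 5*x/3):
  f_t(t,x)  = 4*exp(4*t/3 - 5*x/3)/3
  f_x(t,x)  = -5*exp(4*t/3 - 5*x/3)/3
  f_xx(t,x) = 25*exp(4*t/3 - 5*x/3)/9
Assemble drift = f_t + (1/2) f_xx = 49*exp(4*t/3 - 5*x/3)/18 and diffusion = f_x = -5*exp(4*t/3 - 5*x/3)/3. Substituting x = B_t:
  d(exp(-5*B_t/3 + 4*t/3)) = (49*exp(-5*B_t/3 + 4*t/3)/18) dt + (-5*exp(-5*B_t/3 + 4*t/3)/3) dB_t.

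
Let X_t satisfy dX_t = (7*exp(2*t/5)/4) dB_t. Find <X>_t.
<X>_t = 245*exp(4*t/5)/64 - 245/64

For an Itô process dX_t = a(t) dt + b(t) dB_t, the quadratic variation is <X>_t = int_0^t b(s)^2 ds (the drift term does not contribute). Here b(s) = 7*exp(2*s/5)/4, so
  b(s)^2 = 49*exp(4*s/5)/16.
Integrating from 0 to t:
  <X>_t = int_0^t (49*exp(4*s/5)/16) ds = 245*exp(4*t/5)/64 - 245/64.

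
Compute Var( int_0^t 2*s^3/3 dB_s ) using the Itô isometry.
Var = 4*t^7/63

The Itô integral of a deterministic integrand f(s) has mean 0 because each increment f(s) * (B_{s+ds} - B_s) has mean 0. By the Itô isometry:
  Var( int_0^t f(s) dB_s ) = E[ (int_0^t f(s) dB_s)^2 ] = int_0^t f(s)^2 ds.
Here f(s) = 2*s^3/3, so f(s)^2 = 4*s^6/9. Integrate:
  int_0^t (4*s^6/9) ds = 4*t^7/63.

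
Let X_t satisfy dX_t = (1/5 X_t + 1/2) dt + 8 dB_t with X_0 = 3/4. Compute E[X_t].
E[X_t] = 13*exp(t/5)/4 - 5/2

Taking expectations and using E[dB_t] = 0, the mean m(t) = E[X_t] satisfies the ODE m'(t) = a m(t) + b with m(0) = x_0. With a = 1/5, b = 1/2, x_0 = 3/4, the solution is
  m(t) = x_0 * exp(a t) + (b/a) * (exp(a t) - 1)
       = (3/4) * exp((1/5) t) + ((1/2)/(1/5)) * (exp((1/5) t) - 1)
       = 13*exp(t/5)/4 - 5/2.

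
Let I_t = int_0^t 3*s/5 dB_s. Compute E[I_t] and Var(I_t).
E[I_t] = 0; Var(I_t) = 3*t^3/25

The Itô integral of a deterministic integrand f(s) has mean 0 because each increment f(s) * (B_{s+ds} - B_s) has mean 0. By the Itô isometry:
  Var( int_0^t f(s) dB_s ) = E[ (int_0^t f(s) dB_s)^2 ] = int_0^t f(s)^2 ds.
Here f(s) = 3*s/5, so f(s)^2 = 9*s^2/25. Integrate:
  int_0^t (9*s^2/25) ds = 3*t^3/25.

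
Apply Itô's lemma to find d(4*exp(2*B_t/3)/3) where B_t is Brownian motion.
d(4*exp(2*B_t/3)/3) = (8*exp(2*B_t/3)/27) dt + (8*exp(2*B_t/3)/9) dB_t

Itô's formula for f(B_t) gives d f(B_t) = f'(B_t) dB_t + (1/2) f''(B_t) dt. Compute derivatives of f(x) = 4*exp(2*x/3)/3:
  f'(x)  = 8*exp(2*x/3)/9
  f''(x) = 16*exp(2*x/3)/27
Substitute x = B_t and multiply the f'' term by 1/2:
  drift     = (1/2) * (16*exp(2*x/3)/27) evaluated at B_t = 8*exp(2*B_t/3)/27
  diffusion = (8*exp(2*x/3)/9) evaluated at B_t = 8*exp(2*B_t/3)/9
Therefore d(4*exp(2*B_t/3)/3) = (8*exp(2*B_t/3)/27) dt + (8*exp(2*B_t/3)/9) dB_t.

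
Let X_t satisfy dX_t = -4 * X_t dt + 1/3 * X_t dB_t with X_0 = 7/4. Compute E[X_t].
E[X_t] = 7*exp(-4*t)/4

For GBM dX = mu X dt + sigma X dB with X_0 = x_0, apply Itô to Y = log X: dY = (mu - sigma^2/2) dt + sigma dB, so Y_t = log(x_0) + (mu - sigma^2/2) t + sigma B_t and hence X_t = x_0 * exp((mu - sigma^2/2) t + sigma B_t).
With mu = -4, sigma = 1/3, x_0 = 7/4, this gives:
  X_t = 7/4 * exp((-73/18) * t + (1/3) * B_t).
Since sigma*B_t ~ Normal(0, sigma^2 t), E[exp(sigma*B_t)] = exp(sigma^2 t / 2); so E[X_t] = x_0 * exp((mu - sigma^2/2) t) * exp(sigma^2 t / 2) = x_0 * exp(mu t) = 7*exp(-4*t)/4.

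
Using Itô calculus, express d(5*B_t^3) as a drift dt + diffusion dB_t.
d(5*B_t^3) = (15*B_t) dt + (15*B_t^2) dB_t

Itô's formula for f(B_t) gives d f(B_t) = f'(B_t) dB_t + (1/2) f''(B_t) dt. Compute derivatives of f(x) = 5*x^3:
  f'(x)  = 15*x^2
  f''(x) = 30*x
Substitute x = B_t and multiply the f'' term by 1/2:
  drift     = (1/2) * (30*x) evaluated at B_t = 15*B_t
  diffusion = (15*x^2) evaluated at B_t = 15*B_t^2
Therefore d(5*B_t^3) = (15*B_t) dt + (15*B_t^2) dB_t.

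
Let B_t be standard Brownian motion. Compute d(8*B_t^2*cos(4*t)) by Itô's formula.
d(8*B_t^2*cos(4*t)) = (-32*B_t^2*sin(4*t) + 8*cos(4*t)) dt + (16*B_t*cos(4*t)) dB_t

Itô's formula for f(t, x): d f(t, B_t) = (f_t + (1/2) f_xx) dt + f_x dB_t. Compute partials of f(t, x) = 8*x^2*cos(4*t):
  f_t(t,x)  = -32*x^2*sin(4*t)
  f_x(t,x)  = 16*x*cos(4*t)
  f_xx(t,x) = 16*cos(4*t)
Assemble drift = f_t + (1/2) f_xx = -32*x^2*sin(4*t) + 8*cos(4*t) and diffusion = f_x = 16*x*cos(4*t). Substituting x = B_t:
  d(8*B_t^2*cos(4*t)) = (-32*B_t^2*sin(4*t) + 8*cos(4*t)) dt + (16*B_t*cos(4*t)) dB_t.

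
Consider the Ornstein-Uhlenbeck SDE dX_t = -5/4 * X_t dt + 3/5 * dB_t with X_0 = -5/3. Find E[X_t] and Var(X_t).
E[X_t] = -5*exp(-5*t/4)/3; Var(X_t) = 18/125 - 18*exp(-5*t/2)/125

The OU SDE dX = -theta X dt + sigma dB admits the integrating factor exp(theta t): d(exp(theta t) X_t) = sigma exp(theta t) dB_t. Integrating from 0 to t:
  X_t = x_0 * exp(-theta t) + sigma * int_0^t exp(-theta (t-s)) dB_s.
The Itô integral has mean 0 and (by the Itô isometry) variance sigma^2 * int_0^t exp(-2 theta (t - s)) ds = sigma^2 * (1 - exp(-2 theta t)) / (2 theta).
With theta = 5/4, sigma = 3/5, x_0 = -5/3:
  E[X_t] = -5/3 * exp(-5/4 t) = -5*exp(-5*t/4)/3
  Var(X_t) = (3/5)^2 * (1 - exp(-2*5/4 t)) / (2 * 5/4) = 18/125 - 18*exp(-5*t/2)/125.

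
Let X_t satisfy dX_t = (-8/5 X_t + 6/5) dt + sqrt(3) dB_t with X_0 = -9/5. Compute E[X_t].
E[X_t] = 3/4 - 51*exp(-8*t/5)/20

Taking expectations and using E[dB_t] = 0, the mean m(t) = E[X_t] satisfies the ODE m'(t) = a m(t) + b with m(0) = x_0. With a = -8/5, b = 6/5, x_0 = -9/5, the solution is
  m(t) = x_0 * exp(a t) + (b/a) * (exp(a t) - 1)
       = (-9/5) * exp((-8/5) t) + ((6/5)/(-8/5)) * (exp((-8/5) t) - 1)
       = 3/4 - 51*exp(-8*t/5)/20.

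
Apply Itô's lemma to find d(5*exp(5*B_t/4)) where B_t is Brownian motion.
d(5*exp(5*B_t/4)) = (125*exp(5*B_t/4)/32) dt + (25*exp(5*B_t/4)/4) dB_t

Itô's formula for f(B_t) gives d f(B_t) = f'(B_t) dB_t + (1/2) f''(B_t) dt. Compute derivatives of f(x) = 5*exp(5*x/4):
  f'(x)  = 25*exp(5*x/4)/4
  f''(x) = 125*exp(5*x/4)/16
Substitute x = B_t and multiply the f'' term by 1/2:
  drift     = (1/2) * (125*exp(5*x/4)/16) evaluated at B_t = 125*exp(5*B_t/4)/32
  diffusion = (25*exp(5*x/4)/4) evaluated at B_t = 25*exp(5*B_t/4)/4
Therefore d(5*exp(5*B_t/4)) = (125*exp(5*B_t/4)/32) dt + (25*exp(5*B_t/4)/4) dB_t.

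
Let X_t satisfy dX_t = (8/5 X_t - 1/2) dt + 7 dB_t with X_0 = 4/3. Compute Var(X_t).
Var(X_t) = 245*exp(16*t/5)/16 - 245/16

The variance V(t) = Var(X_t) satisfies V'(t) = 2 a V(t) + c^2 with V(0) = 0 (drift coefficient is linear in X, diffusion is constant). With a = 8/5, c = 7, the solution is
  V(t) = (c^2 / (2 a)) * (exp(2 a t) - 1)
       = (7^2 / (2*(8/5))) * (exp((16/5) t) - 1)
       = 245*exp(16*t/5)/16 - 245/16.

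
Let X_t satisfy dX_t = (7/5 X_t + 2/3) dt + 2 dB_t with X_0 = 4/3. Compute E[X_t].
E[X_t] = 38*exp(7*t/5)/21 - 10/21

Taking expectations and using E[dB_t] = 0, the mean m(t) = E[X_t] satisfies the ODE m'(t) = a m(t) + b with m(0) = x_0. With a = 7/5, b = 2/3, x_0 = 4/3, the solution is
  m(t) = x_0 * exp(a t) + (b/a) * (exp(a t) - 1)
       = (4/3) * exp((7/5) t) + ((2/3)/(7/5)) * (exp((7/5) t) - 1)
       = 38*exp(7*t/5)/21 - 10/21.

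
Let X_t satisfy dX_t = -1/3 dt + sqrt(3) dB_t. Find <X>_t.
<X>_t = 3*t

For an Itô process dX_t = a(t) dt + b(t) dB_t, the quadratic variation is <X>_t = int_0^t b(s)^2 ds (the drift term does not contribute). Here b(s) = sqrt(3), so
  b(s)^2 = 3.
Integrating from 0 to t:
  <X>_t = int_0^t (3) ds = 3*t.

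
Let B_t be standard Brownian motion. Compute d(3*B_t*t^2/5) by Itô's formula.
d(3*B_t*t^2/5) = (6*B_t*t/5) dt + (3*t^2/5) dB_t

Itô's formula for f(t, x): d f(t, B_t) = (f_t + (1/2) f_xx) dt + f_x dB_t. Compute partials of f(t, x) = 3*t^2*x/5:
  f_t(t,x)  = 6*t*x/5
  f_x(t,x)  = 3*t^2/5
  f_xx(t,x) = 0
Assemble drift = f_t + (1/2) f_xx = 6*t*x/5 and diffusion = f_x = 3*t^2/5. Substituting x = B_t:
  d(3*B_t*t^2/5) = (6*B_t*t/5) dt + (3*t^2/5) dB_t.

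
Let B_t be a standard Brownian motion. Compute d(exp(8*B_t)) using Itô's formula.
d(exp(8*B_t)) = (32*exp(8*B_t)) dt + (8*exp(8*B_t)) dB_t

Itô's formula for f(B_t) gives d f(B_t) = f'(B_t) dB_t + (1/2) f''(B_t) dt. Compute derivatives of f(x) = exp(8*x):
  f'(x)  = 8*exp(8*x)
  f''(x) = 64*exp(8*x)
Substitute x = B_t and multiply the f'' term by 1/2:
  drift     = (1/2) * (64*exp(8*x)) evaluated at B_t = 32*exp(8*B_t)
  diffusion = (8*exp(8*x)) evaluated at B_t = 8*exp(8*B_t)
Therefore d(exp(8*B_t)) = (32*exp(8*B_t)) dt + (8*exp(8*B_t)) dB_t.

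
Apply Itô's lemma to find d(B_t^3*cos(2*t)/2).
d(B_t^3*cos(2*t)/2) = (B_t*(-B_t^2*sin(2*t) + 3*cos(2*t)/2)) dt + (3*B_t^2*cos(2*t)/2) dB_t

Itô's formula for f(t, x): d f(t, B_t) = (f_t + (1/2) f_xx) dt + f_x dB_t. Compute partials of f(t, x) = x^3*cos(2*t)/2:
  f_t(t,x)  = -x^3*sin(2*t)
  f_x(t,x)  = 3*x^2*cos(2*t)/2
  f_xx(t,x) = 3*x*cos(2*t)
Assemble drift = f_t + (1/2) f_xx = x*(-x^2*sin(2*t) + 3*cos(2*t)/2) and diffusion = f_x = 3*x^2*cos(2*t)/2. Substituting x = B_t:
  d(B_t^3*cos(2*t)/2) = (B_t*(-B_t^2*sin(2*t) + 3*cos(2*t)/2)) dt + (3*B_t^2*cos(2*t)/2) dB_t.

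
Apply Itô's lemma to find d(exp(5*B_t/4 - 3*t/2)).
d(exp(5*B_t/4 - 3*t/2)) = (-23*exp(5*B_t/4 - 3*t/2)/32) dt + (5*exp(5*B_t/4 - 3*t/2)/4) dB_t

Itô's formula for f(t, x): d f(t, B_t) = (f_t + (1/2) f_xx) dt + f_x dB_t. Compute partials of f(t, x) = exp(-3*t/2 + 5*x/4):
  f_t(t,x)  = -3*exp(-3*t/2 + 5*x/4)/2
  f_x(t,x)  = 5*exp(-3*t/2 + 5*x/4)/4
  f_xx(t,x) = 25*exp(-3*t/2 + 5*x/4)/16
Assemble drift = f_t + (1/2) f_xx = -23*exp(-3*t/2 + 5*x/4)/32 and diffusion = f_x = 5*exp(-3*t/2 + 5*x/4)/4. Substituting x = B_t:
  d(exp(5*B_t/4 - 3*t/2)) = (-23*exp(5*B_t/4 - 3*t/2)/32) dt + (5*exp(5*B_t/4 - 3*t/2)/4) dB_t.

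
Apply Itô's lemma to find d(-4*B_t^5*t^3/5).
d(-4*B_t^5*t^3/5) = (B_t^3*t^2*(-12*B_t^2/5 - 8*t)) dt + (-4*B_t^4*t^3) dB_t

Itô's formula for f(t, x): d f(t, B_t) = (f_t + (1/2) f_xx) dt + f_x dB_t. Compute partials of f(t, x) = -4*t^3*x^5/5:
  f_t(t,x)  = -12*t^2*x^5/5
  f_x(t,x)  = -4*t^3*x^4
  f_xx(t,x) = -16*t^3*x^3
Assemble drift = f_t + (1/2) f_xx = t^2*x^3*(-8*t - 12*x^2/5) and diffusion = f_x = -4*t^3*x^4. Substituting x = B_t:
  d(-4*B_t^5*t^3/5) = (B_t^3*t^2*(-12*B_t^2/5 - 8*t)) dt + (-4*B_t^4*t^3) dB_t.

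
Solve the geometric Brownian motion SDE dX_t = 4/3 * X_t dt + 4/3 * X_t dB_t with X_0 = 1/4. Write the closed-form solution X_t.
X_t = 1/4 * exp((4/9) * t + (4/3) * B_t)

For GBM dX = mu X dt + sigma X dB with X_0 = x_0, apply Itô to Y = log X: dY = (mu - sigma^2/2) dt + sigma dB, so Y_t = log(x_0) + (mu - sigma^2/2) t + sigma B_t and hence X_t = x_0 * exp((mu - sigma^2/2) t + sigma B_t).
With mu = 4/3, sigma = 4/3, x_0 = 1/4, this gives:
  X_t = 1/4 * exp((4/9) * t + (4/3) * B_t).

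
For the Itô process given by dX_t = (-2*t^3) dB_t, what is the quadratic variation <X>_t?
<X>_t = 4*t^7/7

For an Itô process dX_t = a(t) dt + b(t) dB_t, the quadratic variation is <X>_t = int_0^t b(s)^2 ds (the drift term does not contribute). Here b(s) = -2*s^3, so
  b(s)^2 = 4*s^6.
Integrating from 0 to t:
  <X>_t = int_0^t (4*s^6) ds = 4*t^7/7.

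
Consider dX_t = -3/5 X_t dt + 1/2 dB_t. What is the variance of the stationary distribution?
lim Var(X_t) = 5/24

The OU SDE dX = -theta X dt + sigma dB admits the integrating factor exp(theta t): d(exp(theta t) X_t) = sigma exp(theta t) dB_t. Integrating from 0 to t gives X_t = x_0 * exp(-theta t) + sigma * int_0^t exp(-theta (t-s)) dB_s for any initial x_0. The Itô integral has variance (by the Itô isometry) sigma^2 * int_0^t exp(-2 theta (t - s)) ds = sigma^2 * (1 - exp(-2 theta t)) / (2 theta), independent of x_0.
With theta = 3/5, sigma = 1/2:
  Var(X_t) = (1/2)^2 * (1 - exp(-2*3/5 t)) / (2 * 3/5) = 5/24 - 5*exp(-6*t/5)/24.
As t -> infinity, exp(-2*3/5 t) -> 0, so the stationary variance is sigma^2 / (2 theta) = 5/24.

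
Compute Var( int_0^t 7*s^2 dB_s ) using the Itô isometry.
Var = 49*t^5/5

The Itô integral of a deterministic integrand f(s) has mean 0 because each increment f(s) * (B_{s+ds} - B_s) has mean 0. By the Itô isometry:
  Var( int_0^t f(s) dB_s ) = E[ (int_0^t f(s) dB_s)^2 ] = int_0^t f(s)^2 ds.
Here f(s) = 7*s^2, so f(s)^2 = 49*s^4. Integrate:
  int_0^t (49*s^4) ds = 49*t^5/5.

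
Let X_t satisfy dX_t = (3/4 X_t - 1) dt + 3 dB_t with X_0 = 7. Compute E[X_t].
E[X_t] = 17*exp(3*t/4)/3 + 4/3

Taking expectations and using E[dB_t] = 0, the mean m(t) = E[X_t] satisfies the ODE m'(t) = a m(t) + b with m(0) = x_0. With a = 3/4, b = -1, x_0 = 7, the solution is
  m(t) = x_0 * exp(a t) + (b/a) * (exp(a t) - 1)
       = 7 * exp((3/4) t) + ((-1)/(3/4)) * (exp((3/4) t) - 1)
       = 17*exp(3*t/4)/3 + 4/3.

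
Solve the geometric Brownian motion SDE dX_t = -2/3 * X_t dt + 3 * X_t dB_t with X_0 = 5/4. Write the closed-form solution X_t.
X_t = 5/4 * exp((-31/6) * t + (3) * B_t)

For GBM dX = mu X dt + sigma X dB with X_0 = x_0, apply Itô to Y = log X: dY = (mu - sigma^2/2) dt + sigma dB, so Y_t = log(x_0) + (mu - sigma^2/2) t + sigma B_t and hence X_t = x_0 * exp((mu - sigma^2/2) t + sigma B_t).
With mu = -2/3, sigma = 3, x_0 = 5/4, this gives:
  X_t = 5/4 * exp((-31/6) * t + (3) * B_t).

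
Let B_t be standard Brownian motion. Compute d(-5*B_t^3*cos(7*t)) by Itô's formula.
d(-5*B_t^3*cos(7*t)) = (35*B_t^3*sin(7*t) - 15*B_t*cos(7*t)) dt + (-15*B_t^2*cos(7*t)) dB_t

Itô's formula for f(t, x): d f(t, B_t) = (f_t + (1/2) f_xx) dt + f_x dB_t. Compute partials of f(t, x) = -5*x^3*cos(7*t):
  f_t(t,x)  = 35*x^3*sin(7*t)
  f_x(t,x)  = -15*x^2*cos(7*t)
  f_xx(t,x) = -30*x*cos(7*t)
Assemble drift = f_t + (1/2) f_xx = 35*x^3*sin(7*t) - 15*x*cos(7*t) and diffusion = f_x = -15*x^2*cos(7*t). Substituting x = B_t:
  d(-5*B_t^3*cos(7*t)) = (35*B_t^3*sin(7*t) - 15*B_t*cos(7*t)) dt + (-15*B_t^2*cos(7*t)) dB_t.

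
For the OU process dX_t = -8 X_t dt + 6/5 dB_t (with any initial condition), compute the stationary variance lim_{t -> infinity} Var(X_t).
lim Var(X_t) = 9/100

The OU SDE dX = -theta X dt + sigma dB admits the integrating factor exp(theta t): d(exp(theta t) X_t) = sigma exp(theta t) dB_t. Integrating from 0 to t gives X_t = x_0 * exp(-theta t) + sigma * int_0^t exp(-theta (t-s)) dB_s for any initial x_0. The Itô integral has variance (by the Itô isometry) sigma^2 * int_0^t exp(-2 theta (t - s)) ds = sigma^2 * (1 - exp(-2 theta t)) / (2 theta), independent of x_0.
With theta = 8, sigma = 6/5:
  Var(X_t) = (6/5)^2 * (1 - exp(-2*8 t)) / (2 * 8) = 9/100 - 9*exp(-16*t)/100.
As t -> infinity, exp(-2*8 t) -> 0, so the stationary variance is sigma^2 / (2 theta) = 9/100.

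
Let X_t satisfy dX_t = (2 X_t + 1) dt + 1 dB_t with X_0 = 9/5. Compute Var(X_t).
Var(X_t) = exp(4*t)/4 - 1/4

The variance V(t) = Var(X_t) satisfies V'(t) = 2 a V(t) + c^2 with V(0) = 0 (drift coefficient is linear in X, diffusion is constant). With a = 2, c = 1, the solution is
  V(t) = (c^2 / (2 a)) * (exp(2 a t) - 1)
       = (1^2 / (2*2)) * (exp(4 t) - 1)
       = exp(4*t)/4 - 1/4.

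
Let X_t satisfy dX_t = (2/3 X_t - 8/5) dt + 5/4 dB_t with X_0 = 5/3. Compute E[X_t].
E[X_t] = 12/5 - 11*exp(2*t/3)/15

Taking expectations and using E[dB_t] = 0, the mean m(t) = E[X_t] satisfies the ODE m'(t) = a m(t) + b with m(0) = x_0. With a = 2/3, b = -8/5, x_0 = 5/3, the solution is
  m(t) = x_0 * exp(a t) + (b/a) * (exp(a t) - 1)
       = (5/3) * exp((2/3) t) + ((-8/5)/(2/3)) * (exp((2/3) t) - 1)
       = 12/5 - 11*exp(2*t/3)/15.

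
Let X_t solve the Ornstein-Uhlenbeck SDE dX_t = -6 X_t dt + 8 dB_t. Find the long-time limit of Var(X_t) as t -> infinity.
lim Var(X_t) = 16/3

The OU SDE dX = -theta X dt + sigma dB admits the integrating factor exp(theta t): d(exp(theta t) X_t) = sigma exp(theta t) dB_t. Integrating from 0 to t gives X_t = x_0 * exp(-theta t) + sigma * int_0^t exp(-theta (t-s)) dB_s for any initial x_0. The Itô integral has variance (by the Itô isometry) sigma^2 * int_0^t exp(-2 theta (t - s)) ds = sigma^2 * (1 - exp(-2 theta t)) / (2 theta), independent of x_0.
With theta = 6, sigma = 8:
  Var(X_t) = (8)^2 * (1 - exp(-2*6 t)) / (2 * 6) = 16/3 - 16*exp(-12*t)/3.
As t -> infinity, exp(-2*6 t) -> 0, so the stationary variance is sigma^2 / (2 theta) = 16/3.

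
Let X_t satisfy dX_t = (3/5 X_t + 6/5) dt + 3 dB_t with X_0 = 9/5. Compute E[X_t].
E[X_t] = 19*exp(3*t/5)/5 - 2

Taking expectations and using E[dB_t] = 0, the mean m(t) = E[X_t] satisfies the ODE m'(t) = a m(t) + b with m(0) = x_0. With a = 3/5, b = 6/5, x_0 = 9/5, the solution is
  m(t) = x_0 * exp(a t) + (b/a) * (exp(a t) - 1)
       = (9/5) * exp((3/5) t) + ((6/5)/(3/5)) * (exp((3/5) t) - 1)
       = 19*exp(3*t/5)/5 - 2.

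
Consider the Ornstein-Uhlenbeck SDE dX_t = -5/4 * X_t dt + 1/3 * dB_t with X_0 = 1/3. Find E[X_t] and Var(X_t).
E[X_t] = exp(-5*t/4)/3; Var(X_t) = 2/45 - 2*exp(-5*t/2)/45

The OU SDE dX = -theta X dt + sigma dB admits the integrating factor exp(theta t): d(exp(theta t) X_t) = sigma exp(theta t) dB_t. Integrating from 0 to t:
  X_t = x_0 * exp(-theta t) + sigma * int_0^t exp(-theta (t-s)) dB_s.
The Itô integral has mean 0 and (by the Itô isometry) variance sigma^2 * int_0^t exp(-2 theta (t - s)) ds = sigma^2 * (1 - exp(-2 theta t)) / (2 theta).
With theta = 5/4, sigma = 1/3, x_0 = 1/3:
  E[X_t] = 1/3 * exp(-5/4 t) = exp(-5*t/4)/3
  Var(X_t) = (1/3)^2 * (1 - exp(-2*5/4 t)) / (2 * 5/4) = 2/45 - 2*exp(-5*t/2)/45.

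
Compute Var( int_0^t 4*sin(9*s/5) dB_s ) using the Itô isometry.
Var = 8*t - 20*sin(18*t/5)/9

The Itô integral of a deterministic integrand f(s) has mean 0 because each increment f(s) * (B_{s+ds} - B_s) has mean 0. By the Itô isometry:
  Var( int_0^t f(s) dB_s ) = E[ (int_0^t f(s) dB_s)^2 ] = int_0^t f(s)^2 ds.
Here f(s) = 4*sin(9*s/5), so f(s)^2 = 16*sin(9*s/5)^2. Integrate:
  int_0^t (16*sin(9*s/5)^2) ds = 8*t - 20*sin(18*t/5)/9.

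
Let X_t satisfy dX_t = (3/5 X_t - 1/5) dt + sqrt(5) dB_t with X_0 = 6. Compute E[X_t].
E[X_t] = 17*exp(3*t/5)/3 + 1/3

Taking expectations and using E[dB_t] = 0, the mean m(t) = E[X_t] satisfies the ODE m'(t) = a m(t) + b with m(0) = x_0. With a = 3/5, b = -1/5, x_0 = 6, the solution is
  m(t) = x_0 * exp(a t) + (b/a) * (exp(a t) - 1)
       = 6 * exp((3/5) t) + ((-1/5)/(3/5)) * (exp((3/5) t) - 1)
       = 17*exp(3*t/5)/3 + 1/3.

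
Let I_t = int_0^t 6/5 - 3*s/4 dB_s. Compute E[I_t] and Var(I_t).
E[I_t] = 0; Var(I_t) = 3*t*(25*t^2 - 120*t + 192)/400

The Itô integral of a deterministic integrand f(s) has mean 0 because each increment f(s) * (B_{s+ds} - B_s) has mean 0. By the Itô isometry:
  Var( int_0^t f(s) dB_s ) = E[ (int_0^t f(s) dB_s)^2 ] = int_0^t f(s)^2 ds.
Here f(s) = 6/5 - 3*s/4, so f(s)^2 = 9*(5*s - 8)^2/400. Integrate:
  int_0^t (9*(5*s - 8)^2/400) ds = 3*t*(25*t^2 - 120*t + 192)/400.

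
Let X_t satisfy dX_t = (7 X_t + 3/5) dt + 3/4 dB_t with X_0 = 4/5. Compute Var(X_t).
Var(X_t) = 9*exp(14*t)/224 - 9/224

The variance V(t) = Var(X_t) satisfies V'(t) = 2 a V(t) + c^2 with V(0) = 0 (drift coefficient is linear in X, diffusion is constant). With a = 7, c = 3/4, the solution is
  V(t) = (c^2 / (2 a)) * (exp(2 a t) - 1)
       = ((3/4)^2 / (2*7)) * (exp(14 t) - 1)
       = 9*exp(14*t)/224 - 9/224.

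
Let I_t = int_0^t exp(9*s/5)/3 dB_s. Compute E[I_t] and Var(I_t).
E[I_t] = 0; Var(I_t) = 5*exp(18*t/5)/162 - 5/162

The Itô integral of a deterministic integrand f(s) has mean 0 because each increment f(s) * (B_{s+ds} - B_s) has mean 0. By the Itô isometry:
  Var( int_0^t f(s) dB_s ) = E[ (int_0^t f(s) dB_s)^2 ] = int_0^t f(s)^2 ds.
Here f(s) = exp(9*s/5)/3, so f(s)^2 = exp(18*s/5)/9. Integrate:
  int_0^t (exp(18*s/5)/9) ds = 5*exp(18*t/5)/162 - 5/162.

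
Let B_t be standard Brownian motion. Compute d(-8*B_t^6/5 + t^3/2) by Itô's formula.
d(-8*B_t^6/5 + t^3/2) = (-24*B_t^4 + 3*t^2/2) dt + (-48*B_t^5/5) dB_t

Itô's formula for f(t, x): d f(t, B_t) = (f_t + (1/2) f_xx) dt + f_x dB_t. Compute partials of f(t, x) = t^3/2 - 8*x^6/5:
  f_t(t,x)  = 3*t^2/2
  f_x(t,x)  = -48*x^5/5
  f_xx(t,x) = -48*x^4
Assemble drift = f_t + (1/2) f_xx = 3*t^2/2 - 24*x^4 and diffusion = f_x = -48*x^5/5. Substituting x = B_t:
  d(-8*B_t^6/5 + t^3/2) = (-24*B_t^4 + 3*t^2/2) dt + (-48*B_t^5/5) dB_t.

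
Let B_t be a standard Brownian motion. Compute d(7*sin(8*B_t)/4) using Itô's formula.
d(7*sin(8*B_t)/4) = (-56*sin(8*B_t)) dt + (14*cos(8*B_t)) dB_t

Itô's formula for f(B_t) gives d f(B_t) = f'(B_t) dB_t + (1/2) f''(B_t) dt. Compute derivatives of f(x) = 7*sin(8*x)/4:
  f'(x)  = 14*cos(8*x)
  f''(x) = -112*sin(8*x)
Substitute x = B_t and multiply the f'' term by 1/2:
  drift     = (1/2) * (-112*sin(8*x)) evaluated at B_t = -56*sin(8*B_t)
  diffusion = (14*cos(8*x)) evaluated at B_t = 14*cos(8*B_t)
Therefore d(7*sin(8*B_t)/4) = (-56*sin(8*B_t)) dt + (14*cos(8*B_t)) dB_t.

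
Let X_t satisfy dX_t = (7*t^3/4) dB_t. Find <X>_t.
<X>_t = 7*t^7/16

For an Itô process dX_t = a(t) dt + b(t) dB_t, the quadratic variation is <X>_t = int_0^t b(s)^2 ds (the drift term does not contribute). Here b(s) = 7*s^3/4, so
  b(s)^2 = 49*s^6/16.
Integrating from 0 to t:
  <X>_t = int_0^t (49*s^6/16) ds = 7*t^7/16.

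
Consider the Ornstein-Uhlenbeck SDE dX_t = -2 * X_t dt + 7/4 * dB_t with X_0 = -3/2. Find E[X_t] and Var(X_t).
E[X_t] = -3*exp(-2*t)/2; Var(X_t) = 49/64 - 49*exp(-4*t)/64

The OU SDE dX = -theta X dt + sigma dB admits the integrating factor exp(theta t): d(exp(theta t) X_t) = sigma exp(theta t) dB_t. Integrating from 0 to t:
  X_t = x_0 * exp(-theta t) + sigma * int_0^t exp(-theta (t-s)) dB_s.
The Itô integral has mean 0 and (by the Itô isometry) variance sigma^2 * int_0^t exp(-2 theta (t - s)) ds = sigma^2 * (1 - exp(-2 theta t)) / (2 theta).
With theta = 2, sigma = 7/4, x_0 = -3/2:
  E[X_t] = -3/2 * exp(-2 t) = -3*exp(-2*t)/2
  Var(X_t) = (7/4)^2 * (1 - exp(-2*2 t)) / (2 * 2) = 49/64 - 49*exp(-4*t)/64.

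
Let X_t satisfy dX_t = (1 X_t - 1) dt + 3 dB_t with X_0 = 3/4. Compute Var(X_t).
Var(X_t) = 9*exp(2*t)/2 - 9/2

The variance V(t) = Var(X_t) satisfies V'(t) = 2 a V(t) + c^2 with V(0) = 0 (drift coefficient is linear in X, diffusion is constant). With a = 1, c = 3, the solution is
  V(t) = (c^2 / (2 a)) * (exp(2 a t) - 1)
       = (3^2 / (2*1)) * (exp(2 t) - 1)
       = 9*exp(2*t)/2 - 9/2.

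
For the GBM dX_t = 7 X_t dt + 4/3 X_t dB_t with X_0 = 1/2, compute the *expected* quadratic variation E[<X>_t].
E[<X>_t] = 2*exp(142*t/9)/71 - 2/71

<X>_t = int_0^t ((4/3) * X_s)^2 ds. Taking expectation inside the integral: E[<X>_t] = (4/3)^2 * int_0^t E[X_s^2] ds. For GBM, E[X_s^2] = x_0^2 * exp((2 mu + sigma^2) s). Integrating:
  E[<X>_t] = (4/3)^2 * (1/2)^2 * (exp((2*7 + (4/3)^2) t) - 1) / (2*7 + (4/3)^2)
           = (4/3)^2 * (1/2)^2 * (exp((142/9) t) - 1) / (142/9) = 2*exp(142*t/9)/71 - 2/71.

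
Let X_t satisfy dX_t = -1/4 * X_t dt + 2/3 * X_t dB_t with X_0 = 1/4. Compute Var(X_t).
Var(X_t) = (exp(4*t/9) - 1)*exp(-t/2)/16

For GBM dX = mu X dt + sigma X dB with X_0 = x_0, apply Itô to Y = log X: dY = (mu - sigma^2/2) dt + sigma dB, so Y_t = log(x_0) + (mu - sigma^2/2) t + sigma B_t and hence X_t = x_0 * exp((mu - sigma^2/2) t + sigma B_t).
With mu = -1/4, sigma = 2/3, x_0 = 1/4, this gives:
  X_t = 1/4 * exp((-17/36) * t + (2/3) * B_t).
Since sigma*B_t ~ Normal(0, sigma^2 t), E[exp(sigma*B_t)] = exp(sigma^2 t / 2); so E[X_t] = x_0 * exp((mu - sigma^2/2) t) * exp(sigma^2 t / 2) = x_0 * exp(mu t) = exp(-t/4)/4.
Var(X_t) = E[X_t^2] - (E[X_t])^2 = x_0^2 * exp(2 mu t) * (exp(sigma^2 t) - 1) = (exp(4*t/9) - 1)*exp(-t/2)/16.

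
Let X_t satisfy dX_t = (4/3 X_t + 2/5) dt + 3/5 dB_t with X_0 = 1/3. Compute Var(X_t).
Var(X_t) = 27*exp(8*t/3)/200 - 27/200

The variance V(t) = Var(X_t) satisfies V'(t) = 2 a V(t) + c^2 with V(0) = 0 (drift coefficient is linear in X, diffusion is constant). With a = 4/3, c = 3/5, the solution is
  V(t) = (c^2 / (2 a)) * (exp(2 a t) - 1)
       = ((3/5)^2 / (2*(4/3))) * (exp((8/3) t) - 1)
       = 27*exp(8*t/3)/200 - 27/200.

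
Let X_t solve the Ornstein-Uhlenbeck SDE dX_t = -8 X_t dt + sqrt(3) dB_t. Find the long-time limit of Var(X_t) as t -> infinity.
lim Var(X_t) = 3/16

The OU SDE dX = -theta X dt + sigma dB admits the integrating factor exp(theta t): d(exp(theta t) X_t) = sigma exp(theta t) dB_t. Integrating from 0 to t gives X_t = x_0 * exp(-theta t) + sigma * int_0^t exp(-theta (t-s)) dB_s for any initial x_0. The Itô integral has variance (by the Itô isometry) sigma^2 * int_0^t exp(-2 theta (t - s)) ds = sigma^2 * (1 - exp(-2 theta t)) / (2 theta), independent of x_0.
With theta = 8, sigma = sqrt(3):
  Var(X_t) = (sqrt(3))^2 * (1 - exp(-2*8 t)) / (2 * 8) = 3/16 - 3*exp(-16*t)/16.
As t -> infinity, exp(-2*8 t) -> 0, so the stationary variance is sigma^2 / (2 theta) = 3/16.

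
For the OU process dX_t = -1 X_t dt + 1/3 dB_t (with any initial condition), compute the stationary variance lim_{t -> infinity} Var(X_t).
lim Var(X_t) = 1/18

The OU SDE dX = -theta X dt + sigma dB admits the integrating factor exp(theta t): d(exp(theta t) X_t) = sigma exp(theta t) dB_t. Integrating from 0 to t gives X_t = x_0 * exp(-theta t) + sigma * int_0^t exp(-theta (t-s)) dB_s for any initial x_0. The Itô integral has variance (by the Itô isometry) sigma^2 * int_0^t exp(-2 theta (t - s)) ds = sigma^2 * (1 - exp(-2 theta t)) / (2 theta), independent of x_0.
With theta = 1, sigma = 1/3:
  Var(X_t) = (1/3)^2 * (1 - exp(-2*1 t)) / (2 * 1) = 1/18 - exp(-2*t)/18.
As t -> infinity, exp(-2*1 t) -> 0, so the stationary variance is sigma^2 / (2 theta) = 1/18.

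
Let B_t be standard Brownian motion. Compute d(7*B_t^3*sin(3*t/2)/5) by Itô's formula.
d(7*B_t^3*sin(3*t/2)/5) = (21*B_t*(B_t^2*cos(3*t/2) + 2*sin(3*t/2))/10) dt + (21*B_t^2*sin(3*t/2)/5) dB_t

Itô's formula for f(t, x): d f(t, B_t) = (f_t + (1/2) f_xx) dt + f_x dB_t. Compute partials of f(t, x) = 7*x^3*sin(3*t/2)/5:
  f_t(t,x)  = 21*x^3*cos(3*t/2)/10
  f_x(t,x)  = 21*x^2*sin(3*t/2)/5
  f_xx(t,x) = 42*x*sin(3*t/2)/5
Assemble drift = f_t + (1/2) f_xx = 21*x*(x^2*cos(3*t/2) + 2*sin(3*t/2))/10 and diffusion = f_x = 21*x^2*sin(3*t/2)/5. Substituting x = B_t:
  d(7*B_t^3*sin(3*t/2)/5) = (21*B_t*(B_t^2*cos(3*t/2) + 2*sin(3*t/2))/10) dt + (21*B_t^2*sin(3*t/2)/5) dB_t.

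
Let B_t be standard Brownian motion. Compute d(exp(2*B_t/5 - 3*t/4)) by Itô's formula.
d(exp(2*B_t/5 - 3*t/4)) = (-67*exp(2*B_t/5 - 3*t/4)/100) dt + (2*exp(2*B_t/5 - 3*t/4)/5) dB_t

Itô's formula for f(t, x): d f(t, B_t) = (f_t + (1/2) f_xx) dt + f_x dB_t. Compute partials of f(t, x) = exp(-3*t/4 + 2*x/5):
  f_t(t,x)  = -3*exp(-3*t/4 + 2*x/5)/4
  f_x(t,x)  = 2*exp(-3*t/4 + 2*x/5)/5
  f_xx(t,x) = 4*exp(-3*t/4 + 2*x/5)/25
Assemble drift = f_t + (1/2) f_xx = -67*exp(-3*t/4 + 2*x/5)/100 and diffusion = f_x = 2*exp(-3*t/4 + 2*x/5)/5. Substituting x = B_t:
  d(exp(2*B_t/5 - 3*t/4)) = (-67*exp(2*B_t/5 - 3*t/4)/100) dt + (2*exp(2*B_t/5 - 3*t/4)/5) dB_t.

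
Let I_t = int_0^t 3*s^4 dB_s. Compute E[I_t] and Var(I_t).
E[I_t] = 0; Var(I_t) = t^9

The Itô integral of a deterministic integrand f(s) has mean 0 because each increment f(s) * (B_{s+ds} - B_s) has mean 0. By the Itô isometry:
  Var( int_0^t f(s) dB_s ) = E[ (int_0^t f(s) dB_s)^2 ] = int_0^t f(s)^2 ds.
Here f(s) = 3*s^4, so f(s)^2 = 9*s^8. Integrate:
  int_0^t (9*s^8) ds = t^9.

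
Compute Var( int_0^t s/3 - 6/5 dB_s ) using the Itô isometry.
Var = t*(25*t^2 - 270*t + 972)/675

The Itô integral of a deterministic integrand f(s) has mean 0 because each increment f(s) * (B_{s+ds} - B_s) has mean 0. By the Itô isometry:
  Var( int_0^t f(s) dB_s ) = E[ (int_0^t f(s) dB_s)^2 ] = int_0^t f(s)^2 ds.
Here f(s) = s/3 - 6/5, so f(s)^2 = (5*s - 18)^2/225. Integrate:
  int_0^t ((5*s - 18)^2/225) ds = t*(25*t^2 - 270*t + 972)/675.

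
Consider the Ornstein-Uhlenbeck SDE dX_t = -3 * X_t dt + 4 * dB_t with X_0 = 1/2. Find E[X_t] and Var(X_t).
E[X_t] = exp(-3*t)/2; Var(X_t) = 8/3 - 8*exp(-6*t)/3

The OU SDE dX = -theta X dt + sigma dB admits the integrating factor exp(theta t): d(exp(theta t) X_t) = sigma exp(theta t) dB_t. Integrating from 0 to t:
  X_t = x_0 * exp(-theta t) + sigma * int_0^t exp(-theta (t-s)) dB_s.
The Itô integral has mean 0 and (by the Itô isometry) variance sigma^2 * int_0^t exp(-2 theta (t - s)) ds = sigma^2 * (1 - exp(-2 theta t)) / (2 theta).
With theta = 3, sigma = 4, x_0 = 1/2:
  E[X_t] = 1/2 * exp(-3 t) = exp(-3*t)/2
  Var(X_t) = (4)^2 * (1 - exp(-2*3 t)) / (2 * 3) = 8/3 - 8*exp(-6*t)/3.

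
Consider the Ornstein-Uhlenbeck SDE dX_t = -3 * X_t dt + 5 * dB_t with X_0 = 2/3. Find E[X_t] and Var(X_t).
E[X_t] = 2*exp(-3*t)/3; Var(X_t) = 25/6 - 25*exp(-6*t)/6

The OU SDE dX = -theta X dt + sigma dB admits the integrating factor exp(theta t): d(exp(theta t) X_t) = sigma exp(theta t) dB_t. Integrating from 0 to t:
  X_t = x_0 * exp(-theta t) + sigma * int_0^t exp(-theta (t-s)) dB_s.
The Itô integral has mean 0 and (by the Itô isometry) variance sigma^2 * int_0^t exp(-2 theta (t - s)) ds = sigma^2 * (1 - exp(-2 theta t)) / (2 theta).
With theta = 3, sigma = 5, x_0 = 2/3:
  E[X_t] = 2/3 * exp(-3 t) = 2*exp(-3*t)/3
  Var(X_t) = (5)^2 * (1 - exp(-2*3 t)) / (2 * 3) = 25/6 - 25*exp(-6*t)/6.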